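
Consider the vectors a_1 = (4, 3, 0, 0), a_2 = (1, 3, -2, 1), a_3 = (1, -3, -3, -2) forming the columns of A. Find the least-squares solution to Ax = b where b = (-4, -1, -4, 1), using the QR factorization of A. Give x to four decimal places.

q_1 = a_1/‖a_1‖ = (4, 3, 0, 0)/5.0000 = (0.8000, 0.6000, 0.0000, 0.0000).
r_{12} = q_1·a_2 = 2.6000.
u_2 = a_2 − 2.6000·q_1 = (-1.0800, 1.4400, -2.0000, 1.0000).
‖u_2‖ = 2.8705, so q_2 = (-0.3762, 0.5016, -0.6967, 0.3484).
r_{13} = q_1·a_3 = -1.0000; r_{23} = q_2·a_3 = -0.4877.
u_3 = a_3 + 1.0000·q_1 + 0.4877·q_2 = (1.6165, -2.1553, -3.3398, -1.8301).
‖u_3‖ = 4.6650, so q_3 = (0.3465, -0.4620, -0.7159, -0.3923).
Qᵀb = (-3.8000, 4.1386, 1.5474).
Back-substitute: x_3 = 1.5474/4.6650 = 0.3317.
x_2 = (4.1386 + 0.4877·0.3317)/2.8705 = 1.4981.
x_1 = (-3.8000 − 2.6000·1.4981 + 1.0000·0.3317)/5.0000 = -1.4727.

x = (-1.4727, 1.4981, 0.3317)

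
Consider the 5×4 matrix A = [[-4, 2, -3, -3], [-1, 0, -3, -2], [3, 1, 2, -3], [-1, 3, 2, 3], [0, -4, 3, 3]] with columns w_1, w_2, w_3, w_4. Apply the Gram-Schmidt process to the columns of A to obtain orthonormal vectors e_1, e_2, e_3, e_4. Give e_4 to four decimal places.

e_4 = (-0.6069, 0.0730, -0.6903, 0.2840, -0.2631)

e_1 = w_1/‖w_1‖ = (-4, -1, 3, -1, 0)/5.1962 = (-0.7698, -0.1925, 0.5774, -0.1925, 0.0000).
r_{12} = e_1·w_2 = -1.5396.
u_2 = w_2 + 1.5396·e_1 = (0.8148, -0.2963, 1.8889, 2.7037, -4.0000).
‖u_2‖ = 5.2564, so e_2 = (0.1550, -0.0564, 0.3594, 0.5144, -0.7610).
r_{13} = e_1·w_3 = 3.6566; r_{23} = e_2·w_3 = -0.8314.
u_3 = w_3 − 3.6566·e_1 + 0.8314·e_2 = (-0.0563, -2.3432, 0.1877, 3.1314, 2.3673).
‖u_3‖ = 4.5758, so e_3 = (-0.0123, -0.5121, 0.0410, 0.6843, 0.5173).
r_{14} = e_1·w_4 = 0.3849; r_{24} = e_2·w_4 = -2.1702; r_{34} = e_3·w_4 = 4.5430.
u_4 = w_4 − 0.3849·e_1 + 2.1702·e_2 − 4.5430·e_3 = (-2.3114, 0.2781, -2.6287, 1.0814, -1.0018).
‖u_4‖ = 3.8083, so e_4 = (-0.6069, 0.0730, -0.6903, 0.2840, -0.2631).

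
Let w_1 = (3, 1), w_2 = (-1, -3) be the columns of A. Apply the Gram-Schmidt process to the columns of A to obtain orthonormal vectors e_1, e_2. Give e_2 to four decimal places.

e_2 = (0.3162, -0.9487)

w_1 = (3, 1); ‖w_1‖ = 3.1623, so e_1 = (0.9487, 0.3162).
e_1·w_2 = 0.9487·(-1) + 0.3162·(-3) = -1.8974.
u_2 = w_2 + 1.8974·e_1 = (0.8000, -2.4000).
‖u_2‖ = 2.5298, so e_2 = (0.3162, -0.9487).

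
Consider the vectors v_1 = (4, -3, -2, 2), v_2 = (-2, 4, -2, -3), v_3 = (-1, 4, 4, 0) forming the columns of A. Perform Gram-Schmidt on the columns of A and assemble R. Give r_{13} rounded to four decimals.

r_{13} = -4.1779

v_1 = (4, -3, -2, 2); ‖v_1‖ = 5.7446, so q_1 = (0.6963, -0.5222, -0.3482, 0.3482).
r_{13} = q_1·v_3 = -4.1779.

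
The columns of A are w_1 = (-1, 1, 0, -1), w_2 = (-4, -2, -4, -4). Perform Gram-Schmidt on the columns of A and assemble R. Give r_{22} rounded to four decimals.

w_1 = (-1, 1, 0, -1); ‖w_1‖ = 1.7321, so e_1 = (-0.5774, 0.5774, 0.0000, -0.5774).
e_1·w_2 = (-0.5774)·(-4) + 0.5774·(-2) + 0.0000·(-4) + (-0.5774)·(-4) = 3.4641.
u_2 = w_2 − 3.4641·e_1 = (-2.0000, -4.0000, -4.0000, -2.0000).
r_{22} = ‖u_2‖ = 6.3246.

r_{22} = 6.3246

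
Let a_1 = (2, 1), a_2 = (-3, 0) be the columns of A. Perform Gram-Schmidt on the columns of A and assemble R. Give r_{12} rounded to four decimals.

r_{12} = -2.6833

a_1 = (2, 1); ‖a_1‖ = 2.2361, so e_1 = (0.8944, 0.4472).
r_{12} = e_1·a_2 = -2.6833.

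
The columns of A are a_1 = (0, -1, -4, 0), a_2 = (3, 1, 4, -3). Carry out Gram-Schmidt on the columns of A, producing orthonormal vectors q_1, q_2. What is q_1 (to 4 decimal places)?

q_1 = (0.0000, -0.2425, -0.9701, 0.0000)

q_1 = a_1/‖a_1‖ = (0, -1, -4, 0)/4.1231 = (0.0000, -0.2425, -0.9701, 0.0000).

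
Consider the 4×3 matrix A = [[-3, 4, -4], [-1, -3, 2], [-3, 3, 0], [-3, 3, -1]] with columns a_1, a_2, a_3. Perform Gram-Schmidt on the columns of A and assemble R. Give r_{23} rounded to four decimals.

q_1 = a_1/‖a_1‖ = (-3, -1, -3, -3)/5.2915 = (-0.5669, -0.1890, -0.5669, -0.5669).
r_{12} = q_1·a_2 = -5.1025.
u_2 = a_2 + 5.1025·q_1 = (1.1071, -3.9643, 0.1071, 0.1071).
‖u_2‖ = 4.1188, so q_2 = (0.2688, -0.9625, 0.0260, 0.0260).
r_{23} = q_2·a_3 = -3.0262.

r_{23} = -3.0262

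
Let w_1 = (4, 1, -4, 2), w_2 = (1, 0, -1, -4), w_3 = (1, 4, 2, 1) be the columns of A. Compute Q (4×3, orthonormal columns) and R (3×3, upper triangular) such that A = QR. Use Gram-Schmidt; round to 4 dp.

e_1 = w_1/‖w_1‖ = (4, 1, -4, 2)/6.0828 = (0.6576, 0.1644, -0.6576, 0.3288).
r_{12} = e_1·w_2 = 0.0000.
u_2 = w_2 + 0.0000·e_1 = (1.0000, 0.0000, -1.0000, -4.0000).
‖u_2‖ = 4.2426, so e_2 = (0.2357, 0.0000, -0.2357, -0.9428).
r_{13} = e_1·w_3 = 0.3288; r_{23} = e_2·w_3 = -1.1785.
u_3 = w_3 − 0.3288·e_1 + 1.1785·e_2 = (1.0616, 3.9459, 1.9384, -0.2192).
‖u_3‖ = 4.5280, so e_3 = (0.2344, 0.8714, 0.4281, -0.0484).

Q = [[0.6576, 0.2357, 0.2344], [0.1644, 0.0000, 0.8714], [-0.6576, -0.2357, 0.4281], [0.3288, -0.9428, -0.0484]], R = [[6.0828, 0.0000, 0.3288], [0.0000, 4.2426, -1.1785], [0.0000, 0.0000, 4.5280]]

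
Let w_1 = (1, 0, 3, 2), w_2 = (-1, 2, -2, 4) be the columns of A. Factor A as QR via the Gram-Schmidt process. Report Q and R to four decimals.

Q = [[0.2673, -0.2146], [0.0000, 0.4006], [0.8018, -0.4435], [0.5345, 0.7725]], R = [[3.7417, 0.2673], [0.0000, 4.9929]]

e_1 = w_1/‖w_1‖ = (1, 0, 3, 2)/3.7417 = (0.2673, 0.0000, 0.8018, 0.5345).
r_{12} = e_1·w_2 = 0.2673.
u_2 = w_2 − 0.2673·e_1 = (-1.0714, 2.0000, -2.2143, 3.8571).
‖u_2‖ = 4.9929, so e_2 = (-0.2146, 0.4006, -0.4435, 0.7725).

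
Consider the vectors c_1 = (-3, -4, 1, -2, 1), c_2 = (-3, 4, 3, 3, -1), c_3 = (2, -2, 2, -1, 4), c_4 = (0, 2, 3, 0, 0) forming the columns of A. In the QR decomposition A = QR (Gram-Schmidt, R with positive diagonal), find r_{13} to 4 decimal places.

e_1 = c_1/‖c_1‖ = (-3, -4, 1, -2, 1)/5.5678 = (-0.5388, -0.7184, 0.1796, -0.3592, 0.1796).
r_{13} = e_1·c_3 = 1.7961.

r_{13} = 1.7961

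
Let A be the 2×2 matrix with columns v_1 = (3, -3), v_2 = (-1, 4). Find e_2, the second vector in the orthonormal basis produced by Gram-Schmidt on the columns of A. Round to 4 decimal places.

e_2 = (0.7071, 0.7071)

e_1 = v_1/‖v_1‖ = (3, -3)/4.2426 = (0.7071, -0.7071).
r_{12} = e_1·v_2 = -3.5355.
u_2 = v_2 + 3.5355·e_1 = (1.5000, 1.5000).
‖u_2‖ = 2.1213, so e_2 = (0.7071, 0.7071).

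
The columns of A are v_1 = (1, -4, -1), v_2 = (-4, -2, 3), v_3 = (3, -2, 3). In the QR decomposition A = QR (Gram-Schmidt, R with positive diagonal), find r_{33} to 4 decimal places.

v_1 = (1, -4, -1); ‖v_1‖ = 4.2426, so q_1 = (0.2357, -0.9428, -0.2357).
q_1·v_2 = 0.2357·(-4) + (-0.9428)·(-2) + (-0.2357)·3 = 0.2357.
u_2 = v_2 − 0.2357·q_1 = (-4.0556, -1.7778, 3.0556).
‖u_2‖ = 5.3800, so q_2 = (-0.7538, -0.3304, 0.5679).
q_1·v_3 = 0.2357·3 + (-0.9428)·(-2) + (-0.2357)·3 = 1.8856; q_2·v_3 = (-0.7538)·3 + (-0.3304)·(-2) + 0.5679·3 = 0.1033.
u_3 = v_3 − 1.8856·q_1 − 0.1033·q_2 = (2.6334, -0.1881, 3.3858).
r_{33} = ‖u_3‖ = 4.2935.

r_{33} = 4.2935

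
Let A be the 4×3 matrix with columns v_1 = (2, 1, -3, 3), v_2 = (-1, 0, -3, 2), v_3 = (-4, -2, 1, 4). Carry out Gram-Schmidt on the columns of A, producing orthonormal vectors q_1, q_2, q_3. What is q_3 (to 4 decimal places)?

q_1 = v_1/‖v_1‖ = (2, 1, -3, 3)/4.7958 = (0.4170, 0.2085, -0.6255, 0.6255).
r_{12} = q_1·v_2 = 2.7107.
u_2 = v_2 − 2.7107·q_1 = (-2.1304, -0.5652, -1.3043, 0.3043).
‖u_2‖ = 2.5792, so q_2 = (-0.8260, -0.2191, -0.5057, 0.1180).
r_{13} = q_1·v_3 = -0.2085; r_{23} = q_2·v_3 = 3.7086.
u_3 = v_3 + 0.2085·q_1 − 3.7086·q_2 = (-0.8497, -1.1438, 2.7451, 3.6928).
‖u_3‖ = 4.8169, so q_3 = (-0.1764, -0.2375, 0.5699, 0.7666).

q_3 = (-0.1764, -0.2375, 0.5699, 0.7666)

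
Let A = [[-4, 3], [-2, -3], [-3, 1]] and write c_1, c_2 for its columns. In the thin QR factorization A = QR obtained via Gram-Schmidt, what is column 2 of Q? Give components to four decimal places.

c_1 = (-4, -2, -3); ‖c_1‖ = 5.3852, so q_1 = (-0.7428, -0.3714, -0.5571).
q_1·c_2 = (-0.7428)·3 + (-0.3714)·(-3) + (-0.5571)·1 = -1.6713.
u_2 = c_2 + 1.6713·q_1 = (1.7586, -3.6207, 0.0690).
‖u_2‖ = 4.0258, so q_2 = (0.4368, -0.8994, 0.0171).

q_2 = (0.4368, -0.8994, 0.0171)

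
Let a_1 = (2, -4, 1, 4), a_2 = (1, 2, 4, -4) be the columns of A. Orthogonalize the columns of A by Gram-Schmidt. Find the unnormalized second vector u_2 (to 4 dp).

a_1 = (2, -4, 1, 4); ‖a_1‖ = 6.0828, so e_1 = (0.3288, -0.6576, 0.1644, 0.6576).
e_1·a_2 = 0.3288·1 + (-0.6576)·2 + 0.1644·4 + 0.6576·(-4) = -2.9592.
u_2 = a_2 + 2.9592·e_1 = (1.9730, 0.0541, 4.4865, -2.0541).

u_2 = (1.9730, 0.0541, 4.4865, -2.0541)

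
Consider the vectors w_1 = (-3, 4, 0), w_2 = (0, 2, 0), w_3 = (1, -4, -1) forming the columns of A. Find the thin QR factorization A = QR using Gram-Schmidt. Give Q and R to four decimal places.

Q = [[-0.6000, 0.8000, 0.0000], [0.8000, 0.6000, 0.0000], [0.0000, 0.0000, -1.0000]], R = [[5.0000, 1.6000, -3.8000], [0.0000, 1.2000, -1.6000], [0.0000, 0.0000, 1.0000]]

e_1 = w_1/‖w_1‖ = (-3, 4, 0)/5.0000 = (-0.6000, 0.8000, 0.0000).
r_{12} = e_1·w_2 = 1.6000.
u_2 = w_2 − 1.6000·e_1 = (0.9600, 0.7200, 0.0000).
‖u_2‖ = 1.2000, so e_2 = (0.8000, 0.6000, 0.0000).
r_{13} = e_1·w_3 = -3.8000; r_{23} = e_2·w_3 = -1.6000.
u_3 = w_3 + 3.8000·e_1 + 1.6000·e_2 = (0.0000, 0.0000, -1.0000).
‖u_3‖ = 1.0000, so e_3 = (0.0000, 0.0000, -1.0000).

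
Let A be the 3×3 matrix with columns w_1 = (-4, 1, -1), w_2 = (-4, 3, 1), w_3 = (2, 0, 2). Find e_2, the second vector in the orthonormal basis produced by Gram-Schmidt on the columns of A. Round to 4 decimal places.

e_2 = (0.0000, 0.7071, 0.7071)

e_1 = w_1/‖w_1‖ = (-4, 1, -1)/4.2426 = (-0.9428, 0.2357, -0.2357).
r_{12} = e_1·w_2 = 4.2426.
u_2 = w_2 − 4.2426·e_1 = (0.0000, 2.0000, 2.0000).
‖u_2‖ = 2.8284, so e_2 = (0.0000, 0.7071, 0.7071).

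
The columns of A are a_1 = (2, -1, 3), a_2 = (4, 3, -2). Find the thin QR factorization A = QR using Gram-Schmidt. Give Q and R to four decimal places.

Q = [[0.5345, 0.7703], [-0.2673, 0.5445], [0.8018, -0.3320]], R = [[3.7417, -0.2673], [0.0000, 5.3785]]

e_1 = a_1/‖a_1‖ = (2, -1, 3)/3.7417 = (0.5345, -0.2673, 0.8018).
r_{12} = e_1·a_2 = -0.2673.
u_2 = a_2 + 0.2673·e_1 = (4.1429, 2.9286, -1.7857).
‖u_2‖ = 5.3785, so e_2 = (0.7703, 0.5445, -0.3320).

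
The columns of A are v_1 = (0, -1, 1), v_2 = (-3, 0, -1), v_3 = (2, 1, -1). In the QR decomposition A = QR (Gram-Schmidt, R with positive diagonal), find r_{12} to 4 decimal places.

r_{12} = -0.7071

e_1 = v_1/‖v_1‖ = (0, -1, 1)/1.4142 = (0.0000, -0.7071, 0.7071).
r_{12} = e_1·v_2 = -0.7071.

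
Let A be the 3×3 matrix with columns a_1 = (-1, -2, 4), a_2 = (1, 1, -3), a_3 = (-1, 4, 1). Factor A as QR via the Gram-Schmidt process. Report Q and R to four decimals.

q_1 = a_1/‖a_1‖ = (-1, -2, 4)/4.5826 = (-0.2182, -0.4364, 0.8729).
r_{12} = q_1·a_2 = -3.2733.
u_2 = a_2 + 3.2733·q_1 = (0.2857, -0.4286, -0.1429).
‖u_2‖ = 0.5345, so q_2 = (0.5345, -0.8018, -0.2673).
r_{13} = q_1·a_3 = -0.6547; r_{23} = q_2·a_3 = -4.0089.
u_3 = a_3 + 0.6547·q_1 + 4.0089·q_2 = (1.0000, 0.5000, 0.5000).
‖u_3‖ = 1.2247, so q_3 = (0.8165, 0.4082, 0.4082).

Q = [[-0.2182, 0.5345, 0.8165], [-0.4364, -0.8018, 0.4082], [0.8729, -0.2673, 0.4082]], R = [[4.5826, -3.2733, -0.6547], [0.0000, 0.5345, -4.0089], [0.0000, 0.0000, 1.2247]]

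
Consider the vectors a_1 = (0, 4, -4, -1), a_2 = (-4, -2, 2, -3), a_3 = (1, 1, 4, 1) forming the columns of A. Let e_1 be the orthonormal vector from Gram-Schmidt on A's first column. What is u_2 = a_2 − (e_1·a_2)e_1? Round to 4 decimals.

a_1 = (0, 4, -4, -1); ‖a_1‖ = 5.7446, so e_1 = (0.0000, 0.6963, -0.6963, -0.1741).
e_1·a_2 = 0.0000·(-4) + 0.6963·(-2) + (-0.6963)·2 + (-0.1741)·(-3) = -2.2630.
u_2 = a_2 + 2.2630·e_1 = (-4.0000, -0.4242, 0.4242, -3.3939).

u_2 = (-4.0000, -0.4242, 0.4242, -3.3939)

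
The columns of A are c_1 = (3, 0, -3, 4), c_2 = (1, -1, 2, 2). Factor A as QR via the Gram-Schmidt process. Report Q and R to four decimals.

c_1 = (3, 0, -3, 4); ‖c_1‖ = 5.8310, so e_1 = (0.5145, 0.0000, -0.5145, 0.6860).
e_1·c_2 = 0.5145·1 + 0.0000·(-1) + (-0.5145)·2 + 0.6860·2 = 0.8575.
u_2 = c_2 − 0.8575·e_1 = (0.5588, -1.0000, 2.4412, 1.4118).
‖u_2‖ = 3.0438, so e_2 = (0.1836, -0.3285, 0.8020, 0.4638).

Q = [[0.5145, 0.1836], [0.0000, -0.3285], [-0.5145, 0.8020], [0.6860, 0.4638]], R = [[5.8310, 0.8575], [0.0000, 3.0438]]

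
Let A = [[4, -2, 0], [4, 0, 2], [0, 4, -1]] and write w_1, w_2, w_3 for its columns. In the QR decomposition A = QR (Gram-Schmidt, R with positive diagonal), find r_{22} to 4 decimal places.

r_{22} = 4.2426

w_1 = (4, 4, 0); ‖w_1‖ = 5.6569, so e_1 = (0.7071, 0.7071, 0.0000).
e_1·w_2 = 0.7071·(-2) + 0.7071·0 + 0.0000·4 = -1.4142.
u_2 = w_2 + 1.4142·e_1 = (-1.0000, 1.0000, 4.0000).
r_{22} = ‖u_2‖ = 4.2426.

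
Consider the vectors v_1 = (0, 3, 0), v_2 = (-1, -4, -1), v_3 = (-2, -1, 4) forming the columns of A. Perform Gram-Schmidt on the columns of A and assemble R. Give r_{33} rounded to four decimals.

r_{33} = 4.2426

v_1 = (0, 3, 0); ‖v_1‖ = 3.0000, so q_1 = (0.0000, 1.0000, 0.0000).
q_1·v_2 = 0.0000·(-1) + 1.0000·(-4) + 0.0000·(-1) = -4.0000.
u_2 = v_2 + 4.0000·q_1 = (-1.0000, 0.0000, -1.0000).
‖u_2‖ = 1.4142, so q_2 = (-0.7071, 0.0000, -0.7071).
q_1·v_3 = 0.0000·(-2) + 1.0000·(-1) + 0.0000·4 = -1.0000; q_2·v_3 = (-0.7071)·(-2) + 0.0000·(-1) + (-0.7071)·4 = -1.4142.
u_3 = v_3 + 1.0000·q_1 + 1.4142·q_2 = (-3.0000, 0.0000, 3.0000).
r_{33} = ‖u_3‖ = 4.2426.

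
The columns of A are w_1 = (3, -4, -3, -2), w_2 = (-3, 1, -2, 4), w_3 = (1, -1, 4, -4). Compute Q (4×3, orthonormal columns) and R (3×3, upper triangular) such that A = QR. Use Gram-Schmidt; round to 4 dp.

Q = [[0.4867, -0.3700, -0.6376], [-0.6489, -0.1180, -0.6730], [-0.4867, -0.6489, 0.3498], [-0.3244, 0.6543, -0.1350]], R = [[6.1644, -2.4333, 0.4867], [0.0000, 4.9070, -5.4648], [0.0000, 0.0000, 1.9747]]

w_1 = (3, -4, -3, -2); ‖w_1‖ = 6.1644, so q_1 = (0.4867, -0.6489, -0.4867, -0.3244).
q_1·w_2 = 0.4867·(-3) + (-0.6489)·1 + (-0.4867)·(-2) + (-0.3244)·4 = -2.4333.
u_2 = w_2 + 2.4333·q_1 = (-1.8158, -0.5789, -3.1842, 3.2105).
‖u_2‖ = 4.9070, so q_2 = (-0.3700, -0.1180, -0.6489, 0.6543).
q_1·w_3 = 0.4867·1 + (-0.6489)·(-1) + (-0.4867)·4 + (-0.3244)·(-4) = 0.4867; q_2·w_3 = (-0.3700)·1 + (-0.1180)·(-1) + (-0.6489)·4 + 0.6543·(-4) = -5.4648.
u_3 = w_3 − 0.4867·q_1 + 5.4648·q_2 = (-1.2590, -1.3290, 0.6907, -0.2667).
‖u_3‖ = 1.9747, so q_3 = (-0.6376, -0.6730, 0.3498, -0.1350).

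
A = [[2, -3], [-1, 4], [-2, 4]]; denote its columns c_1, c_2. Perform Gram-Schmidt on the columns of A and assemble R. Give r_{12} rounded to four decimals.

r_{12} = -6.0000

e_1 = c_1/‖c_1‖ = (2, -1, -2)/3.0000 = (0.6667, -0.3333, -0.6667).
r_{12} = e_1·c_2 = -6.0000.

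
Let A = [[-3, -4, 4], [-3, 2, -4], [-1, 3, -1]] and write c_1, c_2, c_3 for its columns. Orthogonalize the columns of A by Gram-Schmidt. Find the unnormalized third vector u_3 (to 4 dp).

u_3 = (0.8007, -1.4871, 2.0590)

e_1 = c_1/‖c_1‖ = (-3, -3, -1)/4.3589 = (-0.6882, -0.6882, -0.2294).
r_{12} = e_1·c_2 = 0.6882.
u_2 = c_2 − 0.6882·e_1 = (-3.5263, 2.4737, 3.1579).
‖u_2‖ = 5.3410, so e_2 = (-0.6602, 0.4631, 0.5913).
r_{13} = e_1·c_3 = 0.2294; r_{23} = e_2·c_3 = -5.0848.
u_3 = c_3 − 0.2294·e_1 + 5.0848·e_2 = (0.8007, -1.4871, 2.0590).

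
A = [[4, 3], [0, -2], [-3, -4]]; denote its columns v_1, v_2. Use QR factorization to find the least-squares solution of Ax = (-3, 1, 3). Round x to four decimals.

v_1 = (4, 0, -3); ‖v_1‖ = 5.0000, so q_1 = (0.8000, 0.0000, -0.6000).
q_1·v_2 = 0.8000·3 + 0.0000·(-2) + (-0.6000)·(-4) = 4.8000.
u_2 = v_2 − 4.8000·q_1 = (-0.8400, -2.0000, -1.1200).
‖u_2‖ = 2.4413, so q_2 = (-0.3441, -0.8192, -0.4588).
Qᵀb = (-4.2000, -1.1633).
Back-substitute: x_2 = -1.1633/2.4413 = -0.4765.
x_1 = (-4.2000 − 4.8000·(-0.4765))/5.0000 = -0.3826.

x = (-0.3826, -0.4765)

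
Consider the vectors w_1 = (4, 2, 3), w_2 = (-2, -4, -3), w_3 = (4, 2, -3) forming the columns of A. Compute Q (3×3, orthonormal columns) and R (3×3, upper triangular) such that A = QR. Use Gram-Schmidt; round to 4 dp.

Q = [[0.7428, 0.5307, 0.4082], [0.3714, -0.8339, 0.4082], [0.5571, -0.1516, -0.8165]], R = [[5.3852, -4.6424, 2.0426], [0.0000, 2.7292, 0.9097], [0.0000, 0.0000, 4.8990]]

e_1 = w_1/‖w_1‖ = (4, 2, 3)/5.3852 = (0.7428, 0.3714, 0.5571).
r_{12} = e_1·w_2 = -4.6424.
u_2 = w_2 + 4.6424·e_1 = (1.4483, -2.2759, -0.4138).
‖u_2‖ = 2.7292, so e_2 = (0.5307, -0.8339, -0.1516).
r_{13} = e_1·w_3 = 2.0426; r_{23} = e_2·w_3 = 0.9097.
u_3 = w_3 − 2.0426·e_1 − 0.9097·e_2 = (2.0000, 2.0000, -4.0000).
‖u_3‖ = 4.8990, so e_3 = (0.4082, 0.4082, -0.8165).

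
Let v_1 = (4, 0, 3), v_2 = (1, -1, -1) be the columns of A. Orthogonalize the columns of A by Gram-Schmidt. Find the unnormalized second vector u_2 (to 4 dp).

e_1 = v_1/‖v_1‖ = (4, 0, 3)/5.0000 = (0.8000, 0.0000, 0.6000).
r_{12} = e_1·v_2 = 0.2000.
u_2 = v_2 − 0.2000·e_1 = (0.8400, -1.0000, -1.1200).

u_2 = (0.8400, -1.0000, -1.1200)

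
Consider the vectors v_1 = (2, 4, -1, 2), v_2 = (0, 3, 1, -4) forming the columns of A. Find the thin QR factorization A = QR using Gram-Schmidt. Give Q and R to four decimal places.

Q = [[0.4000, -0.0474], [0.8000, 0.4977], [-0.2000, 0.2212], [0.4000, -0.8373]], R = [[5.0000, 0.6000], [0.0000, 5.0636]]

v_1 = (2, 4, -1, 2); ‖v_1‖ = 5.0000, so e_1 = (0.4000, 0.8000, -0.2000, 0.4000).
e_1·v_2 = 0.4000·0 + 0.8000·3 + (-0.2000)·1 + 0.4000·(-4) = 0.6000.
u_2 = v_2 − 0.6000·e_1 = (-0.2400, 2.5200, 1.1200, -4.2400).
‖u_2‖ = 5.0636, so e_2 = (-0.0474, 0.4977, 0.2212, -0.8373).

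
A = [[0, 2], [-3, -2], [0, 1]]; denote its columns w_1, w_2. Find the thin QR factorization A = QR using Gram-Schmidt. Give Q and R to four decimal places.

w_1 = (0, -3, 0); ‖w_1‖ = 3.0000, so e_1 = (0.0000, -1.0000, 0.0000).
e_1·w_2 = 0.0000·2 + (-1.0000)·(-2) + 0.0000·1 = 2.0000.
u_2 = w_2 − 2.0000·e_1 = (2.0000, 0.0000, 1.0000).
‖u_2‖ = 2.2361, so e_2 = (0.8944, 0.0000, 0.4472).

Q = [[0.0000, 0.8944], [-1.0000, 0.0000], [0.0000, 0.4472]], R = [[3.0000, 2.0000], [0.0000, 2.2361]]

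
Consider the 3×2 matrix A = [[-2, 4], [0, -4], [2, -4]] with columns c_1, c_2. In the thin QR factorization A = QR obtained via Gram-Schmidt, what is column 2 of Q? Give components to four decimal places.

q_1 = c_1/‖c_1‖ = (-2, 0, 2)/2.8284 = (-0.7071, 0.0000, 0.7071).
r_{12} = q_1·c_2 = -5.6569.
u_2 = c_2 + 5.6569·q_1 = (0.0000, -4.0000, 0.0000).
‖u_2‖ = 4.0000, so q_2 = (0.0000, -1.0000, 0.0000).

q_2 = (0.0000, -1.0000, 0.0000)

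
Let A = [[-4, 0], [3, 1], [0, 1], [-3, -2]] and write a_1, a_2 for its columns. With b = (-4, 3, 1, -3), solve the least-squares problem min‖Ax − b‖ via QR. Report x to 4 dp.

a_1 = (-4, 3, 0, -3); ‖a_1‖ = 5.8310, so e_1 = (-0.6860, 0.5145, 0.0000, -0.5145).
e_1·a_2 = (-0.6860)·0 + 0.5145·1 + 0.0000·1 + (-0.5145)·(-2) = 1.5435.
u_2 = a_2 − 1.5435·e_1 = (1.0588, 0.2059, 1.0000, -1.2059).
‖u_2‖ = 1.9020, so e_2 = (0.5567, 0.1082, 0.5258, -0.6340).
Qᵀb = (5.8310, 0.5258).
Back-substitute: x_2 = 0.5258/1.9020 = 0.2764.
x_1 = (5.8310 − 1.5435·0.2764)/5.8310 = 0.9268.

x = (0.9268, 0.2764)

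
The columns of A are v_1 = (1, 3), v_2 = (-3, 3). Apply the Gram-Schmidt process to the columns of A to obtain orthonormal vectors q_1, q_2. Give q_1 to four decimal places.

q_1 = (0.3162, 0.9487)

v_1 = (1, 3); ‖v_1‖ = 3.1623, so q_1 = (0.3162, 0.9487).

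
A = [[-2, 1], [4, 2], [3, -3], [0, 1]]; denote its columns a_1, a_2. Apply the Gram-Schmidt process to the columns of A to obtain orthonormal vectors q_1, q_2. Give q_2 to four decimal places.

q_2 = (0.2069, 0.6298, -0.7018, 0.2609)

q_1 = a_1/‖a_1‖ = (-2, 4, 3, 0)/5.3852 = (-0.3714, 0.7428, 0.5571, 0.0000).
r_{12} = q_1·a_2 = -0.5571.
u_2 = a_2 + 0.5571·q_1 = (0.7931, 2.4138, -2.6897, 1.0000).
‖u_2‖ = 3.8327, so q_2 = (0.2069, 0.6298, -0.7018, 0.2609).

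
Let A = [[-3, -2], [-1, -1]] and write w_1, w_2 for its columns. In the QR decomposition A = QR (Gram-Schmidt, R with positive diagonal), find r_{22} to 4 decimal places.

e_1 = w_1/‖w_1‖ = (-3, -1)/3.1623 = (-0.9487, -0.3162).
r_{12} = e_1·w_2 = 2.2136.
u_2 = w_2 − 2.2136·e_1 = (0.1000, -0.3000).
r_{22} = ‖u_2‖ = 0.3162.

r_{22} = 0.3162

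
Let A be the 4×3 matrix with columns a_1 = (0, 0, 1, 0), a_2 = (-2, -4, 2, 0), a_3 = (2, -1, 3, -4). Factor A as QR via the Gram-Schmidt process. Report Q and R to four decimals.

e_1 = a_1/‖a_1‖ = (0, 0, 1, 0)/1.0000 = (0.0000, 0.0000, 1.0000, 0.0000).
r_{12} = e_1·a_2 = 2.0000.
u_2 = a_2 − 2.0000·e_1 = (-2.0000, -4.0000, 0.0000, 0.0000).
‖u_2‖ = 4.4721, so e_2 = (-0.4472, -0.8944, 0.0000, 0.0000).
r_{13} = e_1·a_3 = 3.0000; r_{23} = e_2·a_3 = 0.0000.
u_3 = a_3 − 3.0000·e_1 + 0.0000·e_2 = (2.0000, -1.0000, 0.0000, -4.0000).
‖u_3‖ = 4.5826, so e_3 = (0.4364, -0.2182, 0.0000, -0.8729).

Q = [[0.0000, -0.4472, 0.4364], [0.0000, -0.8944, -0.2182], [1.0000, 0.0000, 0.0000], [0.0000, 0.0000, -0.8729]], R = [[1.0000, 2.0000, 3.0000], [0.0000, 4.4721, 0.0000], [0.0000, 0.0000, 4.5826]]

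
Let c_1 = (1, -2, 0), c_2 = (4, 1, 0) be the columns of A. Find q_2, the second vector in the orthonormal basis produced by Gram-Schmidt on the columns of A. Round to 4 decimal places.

q_1 = c_1/‖c_1‖ = (1, -2, 0)/2.2361 = (0.4472, -0.8944, 0.0000).
r_{12} = q_1·c_2 = 0.8944.
u_2 = c_2 − 0.8944·q_1 = (3.6000, 1.8000, 0.0000).
‖u_2‖ = 4.0249, so q_2 = (0.8944, 0.4472, 0.0000).

q_2 = (0.8944, 0.4472, 0.0000)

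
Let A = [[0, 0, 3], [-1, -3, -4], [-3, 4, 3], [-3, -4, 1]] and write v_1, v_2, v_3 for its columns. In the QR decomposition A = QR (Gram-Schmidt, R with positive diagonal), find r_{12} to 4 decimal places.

q_1 = v_1/‖v_1‖ = (0, -1, -3, -3)/4.3589 = (0.0000, -0.2294, -0.6882, -0.6882).
r_{12} = q_1·v_2 = 0.6882.

r_{12} = 0.6882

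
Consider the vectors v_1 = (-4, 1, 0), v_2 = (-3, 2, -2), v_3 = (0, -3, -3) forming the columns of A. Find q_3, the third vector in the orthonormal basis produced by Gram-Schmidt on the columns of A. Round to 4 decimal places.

v_1 = (-4, 1, 0); ‖v_1‖ = 4.1231, so q_1 = (-0.9701, 0.2425, 0.0000).
q_1·v_2 = (-0.9701)·(-3) + 0.2425·2 + 0.0000·(-2) = 3.3955.
u_2 = v_2 − 3.3955·q_1 = (0.2941, 1.1765, -2.0000).
‖u_2‖ = 2.3389, so q_2 = (0.1257, 0.5030, -0.8551).
q_1·v_3 = (-0.9701)·0 + 0.2425·(-3) + 0.0000·(-3) = -0.7276; q_2·v_3 = 0.1257·0 + 0.5030·(-3) + (-0.8551)·(-3) = 1.0563.
u_3 = v_3 + 0.7276·q_1 − 1.0563·q_2 = (-0.8387, -3.3548, -2.0968).
‖u_3‖ = 4.0441, so q_3 = (-0.2074, -0.8296, -0.5185).

q_3 = (-0.2074, -0.8296, -0.5185)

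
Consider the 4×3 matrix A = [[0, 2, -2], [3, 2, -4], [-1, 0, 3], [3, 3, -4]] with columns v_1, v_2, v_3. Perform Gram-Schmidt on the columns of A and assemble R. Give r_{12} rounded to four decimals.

v_1 = (0, 3, -1, 3); ‖v_1‖ = 4.3589, so e_1 = (0.0000, 0.6882, -0.2294, 0.6882).
r_{12} = e_1·v_2 = 3.4412.

r_{12} = 3.4412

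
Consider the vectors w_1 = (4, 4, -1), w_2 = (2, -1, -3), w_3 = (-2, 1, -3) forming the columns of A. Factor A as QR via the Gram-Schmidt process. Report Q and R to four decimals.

Q = [[0.6963, 0.3255, -0.6397], [0.6963, -0.5225, 0.4921], [-0.1741, -0.7881, -0.5905]], R = [[5.7446, 1.2185, -0.1741], [0.0000, 3.5377, 1.1906], [0.0000, 0.0000, 3.5429]]

w_1 = (4, 4, -1); ‖w_1‖ = 5.7446, so q_1 = (0.6963, 0.6963, -0.1741).
q_1·w_2 = 0.6963·2 + 0.6963·(-1) + (-0.1741)·(-3) = 1.2185.
u_2 = w_2 − 1.2185·q_1 = (1.1515, -1.8485, -2.7879).
‖u_2‖ = 3.5377, so q_2 = (0.3255, -0.5225, -0.7881).
q_1·w_3 = 0.6963·(-2) + 0.6963·1 + (-0.1741)·(-3) = -0.1741; q_2·w_3 = 0.3255·(-2) + (-0.5225)·1 + (-0.7881)·(-3) = 1.1906.
u_3 = w_3 + 0.1741·q_1 − 1.1906·q_2 = (-2.2663, 1.7433, -2.0920).
‖u_3‖ = 3.5429, so q_3 = (-0.6397, 0.4921, -0.5905).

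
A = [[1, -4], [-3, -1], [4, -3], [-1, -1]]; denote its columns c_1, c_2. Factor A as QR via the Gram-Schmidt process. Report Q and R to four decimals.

Q = [[0.1925, -0.7639], [-0.5774, -0.5013], [0.7698, -0.2626], [-0.1925, -0.3103]], R = [[5.1962, -2.3094], [0.0000, 4.6547]]

q_1 = c_1/‖c_1‖ = (1, -3, 4, -1)/5.1962 = (0.1925, -0.5774, 0.7698, -0.1925).
r_{12} = q_1·c_2 = -2.3094.
u_2 = c_2 + 2.3094·q_1 = (-3.5556, -2.3333, -1.2222, -1.4444).
‖u_2‖ = 4.6547, so q_2 = (-0.7639, -0.5013, -0.2626, -0.3103).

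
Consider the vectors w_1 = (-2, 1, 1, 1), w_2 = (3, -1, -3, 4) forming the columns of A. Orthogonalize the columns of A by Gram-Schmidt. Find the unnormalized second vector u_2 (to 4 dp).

w_1 = (-2, 1, 1, 1); ‖w_1‖ = 2.6458, so q_1 = (-0.7559, 0.3780, 0.3780, 0.3780).
q_1·w_2 = (-0.7559)·3 + 0.3780·(-1) + 0.3780·(-3) + 0.3780·4 = -2.2678.
u_2 = w_2 + 2.2678·q_1 = (1.2857, -0.1429, -2.1429, 4.8571).

u_2 = (1.2857, -0.1429, -2.1429, 4.8571)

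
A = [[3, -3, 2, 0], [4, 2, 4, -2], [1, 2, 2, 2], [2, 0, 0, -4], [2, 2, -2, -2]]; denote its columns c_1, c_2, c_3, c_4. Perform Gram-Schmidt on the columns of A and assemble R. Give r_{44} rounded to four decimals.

r_{44} = 3.3968

c_1 = (3, 4, 1, 2, 2); ‖c_1‖ = 5.8310, so e_1 = (0.5145, 0.6860, 0.1715, 0.3430, 0.3430).
e_1·c_2 = 0.5145·(-3) + 0.6860·2 + 0.1715·2 + 0.3430·0 + 0.3430·2 = 0.8575.
u_2 = c_2 − 0.8575·e_1 = (-3.4412, 1.4118, 1.8529, -0.2941, 1.7059).
‖u_2‖ = 4.5016, so e_2 = (-0.7644, 0.3136, 0.4116, -0.0653, 0.3789).
e_1·c_3 = 0.5145·2 + 0.6860·4 + 0.1715·2 + 0.3430·0 + 0.3430·(-2) = 3.4300; e_2·c_3 = (-0.7644)·2 + 0.3136·4 + 0.4116·2 + (-0.0653)·0 + 0.3789·(-2) = -0.2091.
u_3 = c_3 − 3.4300·e_1 + 0.2091·e_2 = (0.0755, 1.7126, 1.4978, -1.1901, -3.0972).
‖u_3‖ = 4.0239, so e_3 = (0.0188, 0.4256, 0.3722, -0.2958, -0.7697).
e_1·c_4 = 0.5145·0 + 0.6860·(-2) + 0.1715·2 + 0.3430·(-4) + 0.3430·(-2) = -3.0870; e_2·c_4 = (-0.7644)·0 + 0.3136·(-2) + 0.4116·2 + (-0.0653)·(-4) + 0.3789·(-2) = -0.3005; e_3·c_4 = 0.0188·0 + 0.4256·(-2) + 0.3722·2 + (-0.2958)·(-4) + (-0.7697)·(-2) = 2.6157.
u_4 = c_4 + 3.0870·e_1 + 0.3005·e_2 − 2.6157·e_3 = (1.3094, -0.9014, 1.6795, -2.1872, 1.1861).
r_{44} = ‖u_4‖ = 3.3968.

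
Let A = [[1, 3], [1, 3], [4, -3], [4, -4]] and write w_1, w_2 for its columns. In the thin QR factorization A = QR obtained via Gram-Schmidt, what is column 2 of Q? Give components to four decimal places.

w_1 = (1, 1, 4, 4); ‖w_1‖ = 5.8310, so e_1 = (0.1715, 0.1715, 0.6860, 0.6860).
e_1·w_2 = 0.1715·3 + 0.1715·3 + 0.6860·(-3) + 0.6860·(-4) = -3.7730.
u_2 = w_2 + 3.7730·e_1 = (3.6471, 3.6471, -0.4118, -1.4118).
‖u_2‖ = 5.3633, so e_2 = (0.6800, 0.6800, -0.0768, -0.2632).

e_2 = (0.6800, 0.6800, -0.0768, -0.2632)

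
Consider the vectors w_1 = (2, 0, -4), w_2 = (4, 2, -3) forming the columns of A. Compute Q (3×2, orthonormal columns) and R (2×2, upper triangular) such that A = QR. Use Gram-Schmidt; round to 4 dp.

w_1 = (2, 0, -4); ‖w_1‖ = 4.4721, so e_1 = (0.4472, 0.0000, -0.8944).
e_1·w_2 = 0.4472·4 + 0.0000·2 + (-0.8944)·(-3) = 4.4721.
u_2 = w_2 − 4.4721·e_1 = (2.0000, 2.0000, 1.0000).
‖u_2‖ = 3.0000, so e_2 = (0.6667, 0.6667, 0.3333).

Q = [[0.4472, 0.6667], [0.0000, 0.6667], [-0.8944, 0.3333]], R = [[4.4721, 4.4721], [0.0000, 3.0000]]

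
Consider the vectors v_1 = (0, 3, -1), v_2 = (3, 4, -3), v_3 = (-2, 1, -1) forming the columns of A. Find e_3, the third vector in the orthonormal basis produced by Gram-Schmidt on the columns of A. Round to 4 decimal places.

v_1 = (0, 3, -1); ‖v_1‖ = 3.1623, so e_1 = (0.0000, 0.9487, -0.3162).
e_1·v_2 = 0.0000·3 + 0.9487·4 + (-0.3162)·(-3) = 4.7434.
u_2 = v_2 − 4.7434·e_1 = (3.0000, -0.5000, -1.5000).
‖u_2‖ = 3.3912, so e_2 = (0.8847, -0.1474, -0.4423).
e_1·v_3 = 0.0000·(-2) + 0.9487·1 + (-0.3162)·(-1) = 1.2649; e_2·v_3 = 0.8847·(-2) + (-0.1474)·1 + (-0.4423)·(-1) = -1.4744.
u_3 = v_3 − 1.2649·e_1 + 1.4744·e_2 = (-0.6957, -0.4174, -1.2522).
‖u_3‖ = 1.4920, so e_3 = (-0.4663, -0.2798, -0.8393).

e_3 = (-0.4663, -0.2798, -0.8393)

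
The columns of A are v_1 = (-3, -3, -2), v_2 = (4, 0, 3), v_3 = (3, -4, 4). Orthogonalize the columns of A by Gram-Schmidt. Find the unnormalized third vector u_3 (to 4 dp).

v_1 = (-3, -3, -2); ‖v_1‖ = 4.6904, so e_1 = (-0.6396, -0.6396, -0.4264).
e_1·v_2 = (-0.6396)·4 + (-0.6396)·0 + (-0.4264)·3 = -3.8376.
u_2 = v_2 + 3.8376·e_1 = (1.5455, -2.4545, 1.3636).
‖u_2‖ = 3.2051, so e_2 = (0.4822, -0.7658, 0.4255).
e_1·v_3 = (-0.6396)·3 + (-0.6396)·(-4) + (-0.4264)·4 = -1.0660; e_2·v_3 = 0.4822·3 + (-0.7658)·(-4) + 0.4255·4 = 6.2117.
u_3 = v_3 + 1.0660·e_1 − 6.2117·e_2 = (-0.6770, 0.0752, 0.9027).

u_3 = (-0.6770, 0.0752, 0.9027)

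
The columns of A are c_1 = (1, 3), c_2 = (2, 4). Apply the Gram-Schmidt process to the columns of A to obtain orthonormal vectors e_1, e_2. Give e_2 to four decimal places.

c_1 = (1, 3); ‖c_1‖ = 3.1623, so e_1 = (0.3162, 0.9487).
e_1·c_2 = 0.3162·2 + 0.9487·4 = 4.4272.
u_2 = c_2 − 4.4272·e_1 = (0.6000, -0.2000).
‖u_2‖ = 0.6325, so e_2 = (0.9487, -0.3162).

e_2 = (0.9487, -0.3162)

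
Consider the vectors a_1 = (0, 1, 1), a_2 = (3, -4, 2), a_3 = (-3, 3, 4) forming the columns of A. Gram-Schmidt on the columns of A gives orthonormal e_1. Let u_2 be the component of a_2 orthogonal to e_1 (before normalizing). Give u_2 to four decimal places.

u_2 = (3.0000, -3.0000, 3.0000)

e_1 = a_1/‖a_1‖ = (0, 1, 1)/1.4142 = (0.0000, 0.7071, 0.7071).
r_{12} = e_1·a_2 = -1.4142.
u_2 = a_2 + 1.4142·e_1 = (3.0000, -3.0000, 3.0000).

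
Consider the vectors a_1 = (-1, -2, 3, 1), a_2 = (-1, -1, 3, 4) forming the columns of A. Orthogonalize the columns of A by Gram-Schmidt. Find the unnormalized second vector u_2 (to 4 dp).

a_1 = (-1, -2, 3, 1); ‖a_1‖ = 3.8730, so e_1 = (-0.2582, -0.5164, 0.7746, 0.2582).
e_1·a_2 = (-0.2582)·(-1) + (-0.5164)·(-1) + 0.7746·3 + 0.2582·4 = 4.1312.
u_2 = a_2 − 4.1312·e_1 = (0.0667, 1.1333, -0.2000, 2.9333).

u_2 = (0.0667, 1.1333, -0.2000, 2.9333)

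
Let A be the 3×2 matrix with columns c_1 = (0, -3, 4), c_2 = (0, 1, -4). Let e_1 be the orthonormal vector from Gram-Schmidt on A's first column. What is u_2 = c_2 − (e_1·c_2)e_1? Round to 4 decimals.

c_1 = (0, -3, 4); ‖c_1‖ = 5.0000, so e_1 = (0.0000, -0.6000, 0.8000).
e_1·c_2 = 0.0000·0 + (-0.6000)·1 + 0.8000·(-4) = -3.8000.
u_2 = c_2 + 3.8000·e_1 = (0.0000, -1.2800, -0.9600).

u_2 = (0.0000, -1.2800, -0.9600)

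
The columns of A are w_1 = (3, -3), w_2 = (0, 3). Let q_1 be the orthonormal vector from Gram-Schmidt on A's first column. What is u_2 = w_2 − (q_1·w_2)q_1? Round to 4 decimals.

u_2 = (1.5000, 1.5000)

w_1 = (3, -3); ‖w_1‖ = 4.2426, so q_1 = (0.7071, -0.7071).
q_1·w_2 = 0.7071·0 + (-0.7071)·3 = -2.1213.
u_2 = w_2 + 2.1213·q_1 = (1.5000, 1.5000).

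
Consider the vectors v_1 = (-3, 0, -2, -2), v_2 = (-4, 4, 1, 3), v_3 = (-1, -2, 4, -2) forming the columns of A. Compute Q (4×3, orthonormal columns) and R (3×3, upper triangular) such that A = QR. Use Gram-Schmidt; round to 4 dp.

v_1 = (-3, 0, -2, -2); ‖v_1‖ = 4.1231, so q_1 = (-0.7276, 0.0000, -0.4851, -0.4851).
q_1·v_2 = (-0.7276)·(-4) + 0.0000·4 + (-0.4851)·1 + (-0.4851)·3 = 0.9701.
u_2 = v_2 − 0.9701·q_1 = (-3.2941, 4.0000, 1.4706, 3.4706).
‖u_2‖ = 6.4077, so q_2 = (-0.5141, 0.6242, 0.2295, 0.5416).
q_1·v_3 = (-0.7276)·(-1) + 0.0000·(-2) + (-0.4851)·4 + (-0.4851)·(-2) = -0.2425; q_2·v_3 = (-0.5141)·(-1) + 0.6242·(-2) + 0.2295·4 + 0.5416·(-2) = -0.8997.
u_3 = v_3 + 0.2425·q_1 + 0.8997·q_2 = (-1.6390, -1.4384, 4.0888, -1.6304).
‖u_3‖ = 4.9124, so q_3 = (-0.3336, -0.2928, 0.8323, -0.3319).

Q = [[-0.7276, -0.5141, -0.3336], [0.0000, 0.6242, -0.2928], [-0.4851, 0.2295, 0.8323], [-0.4851, 0.5416, -0.3319]], R = [[4.1231, 0.9701, -0.2425], [0.0000, 6.4077, -0.8997], [0.0000, 0.0000, 4.9124]]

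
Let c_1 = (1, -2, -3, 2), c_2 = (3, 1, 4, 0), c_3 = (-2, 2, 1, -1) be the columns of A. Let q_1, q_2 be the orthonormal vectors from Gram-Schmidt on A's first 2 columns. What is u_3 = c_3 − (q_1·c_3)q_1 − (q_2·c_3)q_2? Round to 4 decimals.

u_3 = (-0.1297, 0.7003, -0.0778, 0.6484)

q_1 = c_1/‖c_1‖ = (1, -2, -3, 2)/4.2426 = (0.2357, -0.4714, -0.7071, 0.4714).
r_{12} = q_1·c_2 = -2.5927.
u_2 = c_2 + 2.5927·q_1 = (3.6111, -0.2222, 2.1667, 1.2222).
‖u_2‖ = 4.3906, so q_2 = (0.8225, -0.0506, 0.4935, 0.2784).
r_{13} = q_1·c_3 = -2.5927; r_{23} = q_2·c_3 = -1.5310.
u_3 = c_3 + 2.5927·q_1 + 1.5310·q_2 = (-0.1297, 0.7003, -0.0778, 0.6484).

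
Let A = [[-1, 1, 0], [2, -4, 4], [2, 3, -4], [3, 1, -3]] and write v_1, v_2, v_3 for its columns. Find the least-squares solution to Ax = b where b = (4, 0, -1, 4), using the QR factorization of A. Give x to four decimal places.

v_1 = (-1, 2, 2, 3); ‖v_1‖ = 4.2426, so q_1 = (-0.2357, 0.4714, 0.4714, 0.7071).
q_1·v_2 = (-0.2357)·1 + 0.4714·(-4) + 0.4714·3 + 0.7071·1 = 0.0000.
u_2 = v_2 + 0.0000·q_1 = (1.0000, -4.0000, 3.0000, 1.0000).
‖u_2‖ = 5.1962, so q_2 = (0.1925, -0.7698, 0.5774, 0.1925).
q_1·v_3 = (-0.2357)·0 + 0.4714·4 + 0.4714·(-4) + 0.7071·(-3) = -2.1213; q_2·v_3 = 0.1925·0 + (-0.7698)·4 + 0.5774·(-4) + 0.1925·(-3) = -5.9660.
u_3 = v_3 + 2.1213·q_1 + 5.9660·q_2 = (0.6481, 0.4074, 0.4444, -0.3519).
‖u_3‖ = 0.9526, so q_3 = (0.6804, 0.4277, 0.4666, -0.3694).
Qᵀb = (1.4142, 0.9623, 0.7776).
Back-substitute: x_3 = 0.7776/0.9526 = 0.8163.
x_2 = (0.9623 + 5.9660·0.8163)/5.1962 = 1.1224.
x_1 = (1.4142 + 0.0000·1.1224 + 2.1213·0.8163)/4.2426 = 0.7415.

x = (0.7415, 1.1224, 0.8163)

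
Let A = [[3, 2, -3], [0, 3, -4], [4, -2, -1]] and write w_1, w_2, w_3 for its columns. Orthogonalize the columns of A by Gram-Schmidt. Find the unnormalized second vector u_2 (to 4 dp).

w_1 = (3, 0, 4); ‖w_1‖ = 5.0000, so q_1 = (0.6000, 0.0000, 0.8000).
q_1·w_2 = 0.6000·2 + 0.0000·3 + 0.8000·(-2) = -0.4000.
u_2 = w_2 + 0.4000·q_1 = (2.2400, 3.0000, -1.6800).

u_2 = (2.2400, 3.0000, -1.6800)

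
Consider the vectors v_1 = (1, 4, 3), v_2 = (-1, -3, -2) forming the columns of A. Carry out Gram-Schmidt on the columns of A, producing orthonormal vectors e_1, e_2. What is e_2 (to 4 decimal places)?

e_2 = (-0.7926, -0.2265, 0.5661)

v_1 = (1, 4, 3); ‖v_1‖ = 5.0990, so e_1 = (0.1961, 0.7845, 0.5883).
e_1·v_2 = 0.1961·(-1) + 0.7845·(-3) + 0.5883·(-2) = -3.7262.
u_2 = v_2 + 3.7262·e_1 = (-0.2692, -0.0769, 0.1923).
‖u_2‖ = 0.3397, so e_2 = (-0.7926, -0.2265, 0.5661).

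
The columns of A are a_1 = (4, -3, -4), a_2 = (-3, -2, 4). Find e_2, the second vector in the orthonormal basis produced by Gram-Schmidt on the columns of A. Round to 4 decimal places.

e_2 = (-0.2059, -0.8705, 0.4470)

a_1 = (4, -3, -4); ‖a_1‖ = 6.4031, so e_1 = (0.6247, -0.4685, -0.6247).
e_1·a_2 = 0.6247·(-3) + (-0.4685)·(-2) + (-0.6247)·4 = -3.4358.
u_2 = a_2 + 3.4358·e_1 = (-0.8537, -3.6098, 1.8537).
‖u_2‖ = 4.1467, so e_2 = (-0.2059, -0.8705, 0.4470).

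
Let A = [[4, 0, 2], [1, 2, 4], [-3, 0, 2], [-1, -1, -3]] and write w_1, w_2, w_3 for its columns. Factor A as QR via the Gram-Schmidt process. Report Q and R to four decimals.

Q = [[0.7698, -0.2057, 0.5530], [0.1925, 0.8744, -0.1301], [-0.5774, 0.1543, 0.7807], [-0.1925, -0.4115, -0.2602]], R = [[5.1962, 0.5774, 1.7321], [0.0000, 2.1602, 4.6291], [0.0000, 0.0000, 2.9277]]

w_1 = (4, 1, -3, -1); ‖w_1‖ = 5.1962, so q_1 = (0.7698, 0.1925, -0.5774, -0.1925).
q_1·w_2 = 0.7698·0 + 0.1925·2 + (-0.5774)·0 + (-0.1925)·(-1) = 0.5774.
u_2 = w_2 − 0.5774·q_1 = (-0.4444, 1.8889, 0.3333, -0.8889).
‖u_2‖ = 2.1602, so q_2 = (-0.2057, 0.8744, 0.1543, -0.4115).
q_1·w_3 = 0.7698·2 + 0.1925·4 + (-0.5774)·2 + (-0.1925)·(-3) = 1.7321; q_2·w_3 = (-0.2057)·2 + 0.8744·4 + 0.1543·2 + (-0.4115)·(-3) = 4.6291.
u_3 = w_3 − 1.7321·q_1 − 4.6291·q_2 = (1.6190, -0.3810, 2.2857, -0.7619).
‖u_3‖ = 2.9277, so q_3 = (0.5530, -0.1301, 0.7807, -0.2602).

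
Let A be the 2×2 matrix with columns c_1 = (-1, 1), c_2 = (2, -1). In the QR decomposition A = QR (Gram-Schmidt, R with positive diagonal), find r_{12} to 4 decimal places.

q_1 = c_1/‖c_1‖ = (-1, 1)/1.4142 = (-0.7071, 0.7071).
r_{12} = q_1·c_2 = -2.1213.

r_{12} = -2.1213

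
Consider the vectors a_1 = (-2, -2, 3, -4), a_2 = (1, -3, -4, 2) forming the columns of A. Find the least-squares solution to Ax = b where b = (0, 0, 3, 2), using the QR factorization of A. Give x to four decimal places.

a_1 = (-2, -2, 3, -4); ‖a_1‖ = 5.7446, so q_1 = (-0.3482, -0.3482, 0.5222, -0.6963).
q_1·a_2 = (-0.3482)·1 + (-0.3482)·(-3) + 0.5222·(-4) + (-0.6963)·2 = -2.7852.
u_2 = a_2 + 2.7852·q_1 = (0.0303, -3.9697, -2.5455, 0.0606).
‖u_2‖ = 4.7162, so q_2 = (0.0064, -0.8417, -0.5397, 0.0129).
Qᵀb = (0.1741, -1.5935).
Back-substitute: x_2 = -1.5935/4.7162 = -0.3379.
x_1 = (0.1741 + 2.7852·(-0.3379))/5.7446 = -0.1335.

x = (-0.1335, -0.3379)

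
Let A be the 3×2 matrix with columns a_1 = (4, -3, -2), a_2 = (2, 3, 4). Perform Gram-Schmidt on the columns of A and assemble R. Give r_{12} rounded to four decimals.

q_1 = a_1/‖a_1‖ = (4, -3, -2)/5.3852 = (0.7428, -0.5571, -0.3714).
r_{12} = q_1·a_2 = -1.6713.

r_{12} = -1.6713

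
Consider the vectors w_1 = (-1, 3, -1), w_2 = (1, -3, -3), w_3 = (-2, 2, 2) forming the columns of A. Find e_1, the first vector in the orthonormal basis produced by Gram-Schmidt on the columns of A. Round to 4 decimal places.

e_1 = w_1/‖w_1‖ = (-1, 3, -1)/3.3166 = (-0.3015, 0.9045, -0.3015).

e_1 = (-0.3015, 0.9045, -0.3015)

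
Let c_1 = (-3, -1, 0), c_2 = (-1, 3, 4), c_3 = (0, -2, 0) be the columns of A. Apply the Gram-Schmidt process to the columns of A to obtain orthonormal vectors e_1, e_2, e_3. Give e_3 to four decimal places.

c_1 = (-3, -1, 0); ‖c_1‖ = 3.1623, so e_1 = (-0.9487, -0.3162, 0.0000).
e_1·c_2 = (-0.9487)·(-1) + (-0.3162)·3 + 0.0000·4 = 0.0000.
u_2 = c_2 + 0.0000·e_1 = (-1.0000, 3.0000, 4.0000).
‖u_2‖ = 5.0990, so e_2 = (-0.1961, 0.5883, 0.7845).
e_1·c_3 = (-0.9487)·0 + (-0.3162)·(-2) + 0.0000·0 = 0.6325; e_2·c_3 = (-0.1961)·0 + 0.5883·(-2) + 0.7845·0 = -1.1767.
u_3 = c_3 − 0.6325·e_1 + 1.1767·e_2 = (0.3692, -1.1077, 0.9231).
‖u_3‖ = 1.4884, so e_3 = (0.2481, -0.7442, 0.6202).

e_3 = (0.2481, -0.7442, 0.6202)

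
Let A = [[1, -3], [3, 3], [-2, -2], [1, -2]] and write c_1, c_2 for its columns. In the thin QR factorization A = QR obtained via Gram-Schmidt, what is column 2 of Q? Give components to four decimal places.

q_1 = c_1/‖c_1‖ = (1, 3, -2, 1)/3.8730 = (0.2582, 0.7746, -0.5164, 0.2582).
r_{12} = q_1·c_2 = 2.0656.
u_2 = c_2 − 2.0656·q_1 = (-3.5333, 1.4000, -0.9333, -2.5333).
‖u_2‖ = 4.6619, so q_2 = (-0.7579, 0.3003, -0.2002, -0.5434).

q_2 = (-0.7579, 0.3003, -0.2002, -0.5434)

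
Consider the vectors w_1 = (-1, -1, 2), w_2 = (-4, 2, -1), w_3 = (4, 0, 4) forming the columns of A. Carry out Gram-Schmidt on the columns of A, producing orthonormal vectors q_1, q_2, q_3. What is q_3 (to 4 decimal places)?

w_1 = (-1, -1, 2); ‖w_1‖ = 2.4495, so q_1 = (-0.4082, -0.4082, 0.8165).
q_1·w_2 = (-0.4082)·(-4) + (-0.4082)·2 + 0.8165·(-1) = 0.0000.
u_2 = w_2 + 0.0000·q_1 = (-4.0000, 2.0000, -1.0000).
‖u_2‖ = 4.5826, so q_2 = (-0.8729, 0.4364, -0.2182).
q_1·w_3 = (-0.4082)·4 + (-0.4082)·0 + 0.8165·4 = 1.6330; q_2·w_3 = (-0.8729)·4 + 0.4364·0 + (-0.2182)·4 = -4.3644.
u_3 = w_3 − 1.6330·q_1 + 4.3644·q_2 = (0.8571, 2.5714, 1.7143).
‖u_3‖ = 3.2071, so q_3 = (0.2673, 0.8018, 0.5345).

q_3 = (0.2673, 0.8018, 0.5345)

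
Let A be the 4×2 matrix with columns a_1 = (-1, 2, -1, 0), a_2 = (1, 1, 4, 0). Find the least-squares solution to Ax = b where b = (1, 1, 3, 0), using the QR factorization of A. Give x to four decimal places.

e_1 = a_1/‖a_1‖ = (-1, 2, -1, 0)/2.4495 = (-0.4082, 0.8165, -0.4082, 0.0000).
r_{12} = e_1·a_2 = -1.2247.
u_2 = a_2 + 1.2247·e_1 = (0.5000, 2.0000, 3.5000, 0.0000).
‖u_2‖ = 4.0620, so e_2 = (0.1231, 0.4924, 0.8616, 0.0000).
Qᵀb = (-0.8165, 3.2004).
Back-substitute: x_2 = 3.2004/4.0620 = 0.7879.
x_1 = (-0.8165 + 1.2247·0.7879)/2.4495 = 0.0606.

x = (0.0606, 0.7879)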